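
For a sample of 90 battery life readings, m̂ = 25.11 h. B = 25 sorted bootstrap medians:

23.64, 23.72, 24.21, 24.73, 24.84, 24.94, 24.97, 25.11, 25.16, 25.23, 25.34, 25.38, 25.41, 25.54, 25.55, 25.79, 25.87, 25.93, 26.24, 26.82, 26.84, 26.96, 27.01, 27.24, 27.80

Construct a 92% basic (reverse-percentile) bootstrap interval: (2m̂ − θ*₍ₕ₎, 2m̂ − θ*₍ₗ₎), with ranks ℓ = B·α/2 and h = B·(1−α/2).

(22.98, 26.58)

Percentile endpoints at ranks 1 and 24: θ*₍1₎ = 23.64, θ*₍24₎ = 27.24.
Basic interval reflects these around m̂:
  lower = 2 × 25.11 − 27.24 = 22.98
  upper = 2 × 25.11 − 23.64 = 26.58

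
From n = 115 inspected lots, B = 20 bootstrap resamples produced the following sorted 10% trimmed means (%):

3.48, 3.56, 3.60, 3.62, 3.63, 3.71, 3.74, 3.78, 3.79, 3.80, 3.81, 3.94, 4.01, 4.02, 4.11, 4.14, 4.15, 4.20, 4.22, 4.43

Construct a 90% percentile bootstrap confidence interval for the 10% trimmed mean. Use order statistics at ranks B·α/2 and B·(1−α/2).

(3.48, 4.22)

α = 0.10; lower rank = 20 × 0.050 = 1; upper rank = 20 × 0.950 = 19.
The 1st smallest replicate is 3.48; the 19th is 4.22.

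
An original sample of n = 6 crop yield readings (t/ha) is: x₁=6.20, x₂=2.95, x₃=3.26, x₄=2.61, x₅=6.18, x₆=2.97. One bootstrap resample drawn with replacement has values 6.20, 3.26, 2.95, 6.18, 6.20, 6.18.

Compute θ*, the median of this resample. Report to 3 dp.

θ* = 6.180

Sorted: 2.95, 3.26, 6.18, 6.18, 6.20, 6.20
Median = average of the two middle values = 6.180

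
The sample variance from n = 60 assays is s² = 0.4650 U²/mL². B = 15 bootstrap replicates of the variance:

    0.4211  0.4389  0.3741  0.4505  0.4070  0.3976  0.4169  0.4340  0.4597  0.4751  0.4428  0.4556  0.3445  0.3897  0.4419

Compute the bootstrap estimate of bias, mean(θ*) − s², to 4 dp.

bias = −0.0417

mean(θ*) = (0.4211 + 0.4389 + 0.3741 + 0.4505 + 0.4070 + 0.3976 + 0.4169 + 0.4340 + 0.4597 + 0.4751 + 0.4428 + 0.4556 + 0.3445 + 0.3897 + 0.4419) / 15 = 0.42329
bias = 0.42329 − 0.4650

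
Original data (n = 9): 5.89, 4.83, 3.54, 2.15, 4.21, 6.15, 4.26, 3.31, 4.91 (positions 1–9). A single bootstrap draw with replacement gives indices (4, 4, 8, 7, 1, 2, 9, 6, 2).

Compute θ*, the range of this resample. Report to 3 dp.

θ* = 4.000

Resample values: 2.15, 2.15, 3.31, 4.26, 5.89, 4.83, 4.91, 6.15, 4.83.
Range = 6.15 − 2.15 = 4.000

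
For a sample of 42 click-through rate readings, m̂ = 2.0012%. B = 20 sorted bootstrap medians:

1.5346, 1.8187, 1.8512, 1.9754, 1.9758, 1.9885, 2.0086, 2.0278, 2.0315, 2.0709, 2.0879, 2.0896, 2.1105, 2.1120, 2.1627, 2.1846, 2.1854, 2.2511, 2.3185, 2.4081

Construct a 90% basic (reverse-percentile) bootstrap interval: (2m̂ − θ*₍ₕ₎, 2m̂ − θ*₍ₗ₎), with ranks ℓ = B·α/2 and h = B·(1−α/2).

(1.6839, 2.4678)

Percentile endpoints at ranks 1 and 19: θ*₍1₎ = 1.5346, θ*₍19₎ = 2.3185.
Basic interval reflects these around m̂:
  lower = 2 × 2.0012 − 2.3185 = 1.6839
  upper = 2 × 2.0012 − 1.5346 = 2.4678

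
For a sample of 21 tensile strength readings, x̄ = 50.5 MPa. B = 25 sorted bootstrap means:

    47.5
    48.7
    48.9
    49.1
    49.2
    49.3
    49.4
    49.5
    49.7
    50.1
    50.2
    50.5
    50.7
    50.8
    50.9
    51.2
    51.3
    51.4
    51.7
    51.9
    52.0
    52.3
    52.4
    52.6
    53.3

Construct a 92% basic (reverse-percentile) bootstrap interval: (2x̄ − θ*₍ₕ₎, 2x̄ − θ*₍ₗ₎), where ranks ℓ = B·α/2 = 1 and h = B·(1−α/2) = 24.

(48.4, 53.5)

Percentile endpoints at ranks 1 and 24: θ*₍1₎ = 47.5, θ*₍24₎ = 52.6.
Basic interval reflects these around x̄:
  lower = 2 × 50.5 − 52.6 = 48.4
  upper = 2 × 50.5 − 47.5 = 53.5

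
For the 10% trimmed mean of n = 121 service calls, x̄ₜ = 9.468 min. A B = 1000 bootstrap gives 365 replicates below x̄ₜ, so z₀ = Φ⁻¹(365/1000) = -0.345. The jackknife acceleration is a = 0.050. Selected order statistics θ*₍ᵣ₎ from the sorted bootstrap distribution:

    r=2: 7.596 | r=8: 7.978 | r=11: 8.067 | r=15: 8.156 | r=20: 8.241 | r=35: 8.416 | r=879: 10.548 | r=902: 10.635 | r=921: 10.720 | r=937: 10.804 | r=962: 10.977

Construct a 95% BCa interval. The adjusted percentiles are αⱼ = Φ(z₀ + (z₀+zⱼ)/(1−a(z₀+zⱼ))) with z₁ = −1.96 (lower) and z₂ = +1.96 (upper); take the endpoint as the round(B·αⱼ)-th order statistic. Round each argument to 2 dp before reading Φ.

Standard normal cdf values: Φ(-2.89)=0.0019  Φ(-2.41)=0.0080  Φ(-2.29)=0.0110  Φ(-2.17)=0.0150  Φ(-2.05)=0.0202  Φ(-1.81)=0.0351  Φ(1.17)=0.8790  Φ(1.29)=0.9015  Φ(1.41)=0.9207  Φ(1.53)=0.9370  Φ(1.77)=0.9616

(7.978, 10.720)

Lower: z₀ + z₁ = -0.345 + (-1.960) = -2.305; 1 − a(z₀+z₁) = 1 − (0.050)(-2.305) = 1.1153; argument = -0.345 + (-2.305)/1.1153 = -2.4118 → -2.41.
α₁ = Φ(-2.41) = 0.0080; rank = round(1000 × 0.0080) = 8; θ*₍8₎ = 7.978.
Upper: z₀ + z₂ = 1.615; 1 − a(z₀+z₂) = 0.9193; argument = 1.4119 → 1.41; α₂ = 0.9207; rank = 921; θ*₍921₎ = 10.720.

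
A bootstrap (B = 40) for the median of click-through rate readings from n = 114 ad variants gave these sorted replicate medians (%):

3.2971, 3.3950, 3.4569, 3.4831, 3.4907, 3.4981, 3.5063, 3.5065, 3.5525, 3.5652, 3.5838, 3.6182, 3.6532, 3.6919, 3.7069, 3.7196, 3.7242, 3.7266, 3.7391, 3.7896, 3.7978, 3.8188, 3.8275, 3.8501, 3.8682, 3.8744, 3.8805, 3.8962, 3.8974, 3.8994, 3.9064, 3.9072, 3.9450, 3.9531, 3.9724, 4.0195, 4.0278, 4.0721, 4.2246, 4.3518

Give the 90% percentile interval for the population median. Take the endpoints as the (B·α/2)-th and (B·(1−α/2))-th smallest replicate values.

(3.3950, 4.0721)

α = 0.10; lower rank = 40 × 0.050 = 2; upper rank = 40 × 0.950 = 38.
The 2nd smallest replicate is 3.3950; the 38th is 4.0721.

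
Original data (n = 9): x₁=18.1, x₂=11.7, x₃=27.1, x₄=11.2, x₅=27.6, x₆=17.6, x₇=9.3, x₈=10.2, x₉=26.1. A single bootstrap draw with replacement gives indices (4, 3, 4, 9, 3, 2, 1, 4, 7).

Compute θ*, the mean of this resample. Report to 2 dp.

θ* = 17.00

Resample values: 11.2, 27.1, 11.2, 26.1, 27.1, 11.7, 18.1, 11.2, 9.3.
Mean = (11.2 + 27.1 + 11.2 + 26.1 + 27.1 + 11.7 + 18.1 + 11.2 + 9.3) / 9 = 153.00 / 9 = 17.00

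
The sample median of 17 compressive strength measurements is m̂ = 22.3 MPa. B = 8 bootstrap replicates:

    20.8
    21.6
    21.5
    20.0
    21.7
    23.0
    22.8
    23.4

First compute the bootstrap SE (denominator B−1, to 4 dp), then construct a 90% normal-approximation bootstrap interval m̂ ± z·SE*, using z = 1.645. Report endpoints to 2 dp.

(20.40, 24.20)

Mean of replicates = 21.8500; sum of squared deviations = 9.3600; SE* = √(9.3600/7) = 1.1563
Margin = 1.645 × 1.1563 = 1.902
Interval: 22.3 ± 1.902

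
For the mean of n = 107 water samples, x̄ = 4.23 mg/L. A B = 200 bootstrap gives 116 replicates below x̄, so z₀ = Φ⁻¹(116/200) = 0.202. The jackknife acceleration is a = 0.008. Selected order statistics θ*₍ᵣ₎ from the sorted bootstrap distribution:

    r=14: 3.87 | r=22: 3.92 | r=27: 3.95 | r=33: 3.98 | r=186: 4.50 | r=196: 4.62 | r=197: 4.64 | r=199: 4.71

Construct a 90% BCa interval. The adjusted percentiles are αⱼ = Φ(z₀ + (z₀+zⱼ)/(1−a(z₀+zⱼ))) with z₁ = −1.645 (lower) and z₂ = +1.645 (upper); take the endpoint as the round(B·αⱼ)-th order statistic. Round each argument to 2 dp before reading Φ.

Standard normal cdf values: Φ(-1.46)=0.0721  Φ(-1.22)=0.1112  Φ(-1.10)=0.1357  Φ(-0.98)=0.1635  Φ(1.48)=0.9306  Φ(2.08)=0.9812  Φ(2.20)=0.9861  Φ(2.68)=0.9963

(3.92, 4.62)

Lower: z₀ + z₁ = 0.202 + (-1.645) = -1.443; 1 − a(z₀+z₁) = 1 − (0.008)(-1.443) = 1.0115; argument = 0.202 + (-1.443)/1.0115 = -1.2245 → -1.22.
α₁ = Φ(-1.22) = 0.1112; rank = round(200 × 0.1112) = 22; θ*₍22₎ = 3.92.
Upper: z₀ + z₂ = 1.847; 1 − a(z₀+z₂) = 0.9852; argument = 2.0767 → 2.08; α₂ = 0.9812; rank = 196; θ*₍196₎ = 4.62.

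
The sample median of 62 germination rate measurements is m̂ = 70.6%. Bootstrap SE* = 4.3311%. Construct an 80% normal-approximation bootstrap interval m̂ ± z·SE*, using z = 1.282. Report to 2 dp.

Margin = 1.282 × 4.3311 = 5.552
Interval: 70.6 ± 5.552

(65.05, 76.15)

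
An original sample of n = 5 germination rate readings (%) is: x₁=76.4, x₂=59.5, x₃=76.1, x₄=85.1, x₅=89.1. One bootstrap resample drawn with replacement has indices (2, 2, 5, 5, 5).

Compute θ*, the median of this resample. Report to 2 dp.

θ* = 89.10

Resample values: 59.5, 59.5, 89.1, 89.1, 89.1.
Sorted: 59.5, 59.5, 89.1, 89.1, 89.1
Median = middle value = 89.10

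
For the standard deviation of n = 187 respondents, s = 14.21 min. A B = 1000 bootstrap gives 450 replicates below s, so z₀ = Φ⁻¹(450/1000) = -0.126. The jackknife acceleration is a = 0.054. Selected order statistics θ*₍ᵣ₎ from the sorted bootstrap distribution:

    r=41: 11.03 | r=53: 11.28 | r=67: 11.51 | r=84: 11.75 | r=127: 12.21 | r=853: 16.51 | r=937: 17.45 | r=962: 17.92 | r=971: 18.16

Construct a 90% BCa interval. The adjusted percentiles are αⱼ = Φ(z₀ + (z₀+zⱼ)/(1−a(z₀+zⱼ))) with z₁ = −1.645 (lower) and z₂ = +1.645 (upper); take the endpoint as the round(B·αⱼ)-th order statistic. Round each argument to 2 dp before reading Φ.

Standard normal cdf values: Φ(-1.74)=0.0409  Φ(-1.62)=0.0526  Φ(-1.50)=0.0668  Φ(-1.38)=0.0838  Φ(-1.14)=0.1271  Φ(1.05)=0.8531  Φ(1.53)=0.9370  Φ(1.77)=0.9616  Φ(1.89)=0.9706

(11.03, 17.45)

Lower: z₀ + z₁ = -0.126 + (-1.645) = -1.771; 1 − a(z₀+z₁) = 1 − (0.054)(-1.771) = 1.0956; argument = -0.126 + (-1.771)/1.0956 = -1.7424 → -1.74.
α₁ = Φ(-1.74) = 0.0409; rank = round(1000 × 0.0409) = 41; θ*₍41₎ = 11.03.
Upper: z₀ + z₂ = 1.519; 1 − a(z₀+z₂) = 0.9180; argument = 1.5287 → 1.53; α₂ = 0.9370; rank = 937; θ*₍937₎ = 17.45.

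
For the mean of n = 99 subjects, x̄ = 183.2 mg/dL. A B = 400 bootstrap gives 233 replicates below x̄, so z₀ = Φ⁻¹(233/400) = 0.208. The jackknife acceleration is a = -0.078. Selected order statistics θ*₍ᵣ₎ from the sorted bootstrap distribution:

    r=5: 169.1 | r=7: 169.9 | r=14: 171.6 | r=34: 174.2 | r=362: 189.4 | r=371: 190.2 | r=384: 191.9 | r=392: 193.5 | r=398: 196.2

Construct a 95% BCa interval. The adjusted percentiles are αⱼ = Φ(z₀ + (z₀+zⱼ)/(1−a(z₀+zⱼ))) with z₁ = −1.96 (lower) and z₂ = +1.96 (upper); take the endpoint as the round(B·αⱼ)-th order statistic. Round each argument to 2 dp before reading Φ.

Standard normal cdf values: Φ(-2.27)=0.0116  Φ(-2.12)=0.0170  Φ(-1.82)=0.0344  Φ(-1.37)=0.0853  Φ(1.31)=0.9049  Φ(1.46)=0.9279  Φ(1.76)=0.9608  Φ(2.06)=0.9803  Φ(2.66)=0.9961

(171.6, 193.5)

Lower: z₀ + z₁ = 0.208 + (-1.960) = -1.752; 1 − a(z₀+z₁) = 1 − (-0.078)(-1.752) = 0.8633; argument = 0.208 + (-1.752)/0.8633 = -1.8213 → -1.82.
α₁ = Φ(-1.82) = 0.0344; rank = round(400 × 0.0344) = 14; θ*₍14₎ = 171.6.
Upper: z₀ + z₂ = 2.168; 1 − a(z₀+z₂) = 1.1691; argument = 2.0624 → 2.06; α₂ = 0.9803; rank = 392; θ*₍392₎ = 193.5.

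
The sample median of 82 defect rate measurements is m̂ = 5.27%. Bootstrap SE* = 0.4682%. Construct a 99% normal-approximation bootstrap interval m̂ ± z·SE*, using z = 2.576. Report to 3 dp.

(4.064, 6.476)

Margin = 2.576 × 0.4682 = 1.2061
Interval: 5.27 ± 1.2061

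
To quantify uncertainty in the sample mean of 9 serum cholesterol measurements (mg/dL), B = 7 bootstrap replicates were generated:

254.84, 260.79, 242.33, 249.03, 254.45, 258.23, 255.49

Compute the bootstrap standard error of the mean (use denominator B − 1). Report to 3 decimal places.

SE* = 6.149

Bootstrap SE is the standard deviation of the 7 replicate means.
Mean of replicates: (254.84 + 260.79 + 242.33 + 249.03 + 254.45 + 258.23 + 255.49) / 7 = 1775.1600 / 7 = 253.5943
Sum of squared deviations: (+1.2457)² + (+7.1957)² + (−11.2643)² + (−4.5643)² + (+0.8557)² + (+4.6357)² + (+1.8957)² = 226.8628
Variance = 226.8628 / 6 = 37.8105
SE* = √37.8105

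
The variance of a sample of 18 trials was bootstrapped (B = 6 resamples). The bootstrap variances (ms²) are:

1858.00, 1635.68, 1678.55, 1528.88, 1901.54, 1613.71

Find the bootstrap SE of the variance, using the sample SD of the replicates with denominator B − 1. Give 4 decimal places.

SE* = 146.1937

Bootstrap SE is the standard deviation of the 6 replicate variances.
Mean of replicates: (1858.00 + 1635.68 + 1678.55 + 1528.88 + 1901.54 + 1613.71) / 6 = 10216.36000 / 6 = 1702.72667
Sum of squared deviations: (+155.27333)² + (−67.04667)² + (−24.17667)² + (−173.84667)² + (+198.81333)² + (−89.01667)² = 106862.94673
Variance = 106862.94673 / 5 = 21372.58935
SE* = √21372.58935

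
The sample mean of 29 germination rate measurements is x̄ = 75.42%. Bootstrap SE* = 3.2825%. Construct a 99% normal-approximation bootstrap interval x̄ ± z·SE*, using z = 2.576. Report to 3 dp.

Margin = 2.576 × 3.2825 = 8.4557
Interval: 75.42 ± 8.4557

(66.964, 83.876)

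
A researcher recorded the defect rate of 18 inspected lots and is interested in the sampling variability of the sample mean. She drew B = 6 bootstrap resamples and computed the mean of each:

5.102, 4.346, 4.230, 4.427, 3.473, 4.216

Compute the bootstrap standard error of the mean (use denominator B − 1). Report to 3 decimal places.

Bootstrap SE is the standard deviation of the 6 replicate means.
Mean of replicates: (5.102 + 4.346 + 4.230 + 4.427 + 3.473 + 4.216) / 6 = 25.7940 / 6 = 4.2990
Sum of squared deviations: (+0.8030)² + (+0.0470)² + (−0.0690)² + (+0.1280)² + (−0.8260)² + (−0.0830)² = 1.3573
Variance = 1.3573 / 5 = 0.2715
SE* = √0.2715

SE* = 0.521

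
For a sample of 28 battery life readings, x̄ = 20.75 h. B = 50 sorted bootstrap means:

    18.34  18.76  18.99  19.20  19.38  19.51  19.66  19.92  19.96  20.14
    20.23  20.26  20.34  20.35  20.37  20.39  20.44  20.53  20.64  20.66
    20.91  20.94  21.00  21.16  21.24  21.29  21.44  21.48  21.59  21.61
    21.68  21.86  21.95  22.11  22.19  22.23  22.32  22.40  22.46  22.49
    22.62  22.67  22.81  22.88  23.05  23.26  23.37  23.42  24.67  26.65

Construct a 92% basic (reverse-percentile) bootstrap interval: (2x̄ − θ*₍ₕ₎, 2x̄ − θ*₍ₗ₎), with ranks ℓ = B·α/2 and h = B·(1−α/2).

Percentile endpoints at ranks 2 and 48: θ*₍2₎ = 18.76, θ*₍48₎ = 23.42.
Basic interval reflects these around x̄:
  lower = 2 × 20.75 − 23.42 = 18.08
  upper = 2 × 20.75 − 18.76 = 22.74

(18.08, 22.74)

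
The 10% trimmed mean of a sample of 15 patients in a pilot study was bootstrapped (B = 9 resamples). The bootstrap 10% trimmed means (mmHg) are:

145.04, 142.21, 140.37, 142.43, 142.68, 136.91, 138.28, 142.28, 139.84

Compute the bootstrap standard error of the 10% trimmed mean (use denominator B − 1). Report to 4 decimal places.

SE* = 2.5010

Bootstrap SE is the standard deviation of the 9 replicate 10% trimmed means.
Mean of replicates: (145.04 + 142.21 + 140.37 + 142.43 + 142.68 + 136.91 + 138.28 + 142.28 + 139.84) / 9 = 1270.04000 / 9 = 141.11556
Sum of squared deviations: (+3.92444)² + (+1.09444)² + (−0.74556)² + (+1.31444)² + (+1.56444)² + (−4.20556)² + (−2.83556)² + (+1.16444)² + (−1.27556)² = 50.04022
Variance = 50.04022 / 8 = 6.25503
SE* = √6.25503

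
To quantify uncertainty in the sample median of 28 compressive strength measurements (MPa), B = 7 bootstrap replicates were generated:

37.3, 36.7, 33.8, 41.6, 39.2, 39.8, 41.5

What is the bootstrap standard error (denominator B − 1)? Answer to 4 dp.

SE* = 2.8148

Bootstrap SE is the standard deviation of the 7 replicate medians.
Mean of replicates: (37.3 + 36.7 + 33.8 + 41.6 + 39.2 + 39.8 + 41.5) / 7 = 269.90000 / 7 = 38.55714
Sum of squared deviations: (−1.25714)² + (−1.85714)² + (−4.75714)² + (+3.04286)² + (+0.64286)² + (+1.24286)² + (+2.94286)² = 47.53714
Variance = 47.53714 / 6 = 7.92286
SE* = √7.92286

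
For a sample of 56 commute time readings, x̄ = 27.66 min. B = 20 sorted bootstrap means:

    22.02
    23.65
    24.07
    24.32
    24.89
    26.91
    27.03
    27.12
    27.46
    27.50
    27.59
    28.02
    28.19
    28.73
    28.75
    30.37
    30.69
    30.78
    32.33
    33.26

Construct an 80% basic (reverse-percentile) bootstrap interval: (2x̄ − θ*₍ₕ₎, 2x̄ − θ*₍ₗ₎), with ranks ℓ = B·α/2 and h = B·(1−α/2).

(24.54, 31.67)

Percentile endpoints at ranks 2 and 18: θ*₍2₎ = 23.65, θ*₍18₎ = 30.78.
Basic interval reflects these around x̄:
  lower = 2 × 27.66 − 30.78 = 24.54
  upper = 2 × 27.66 − 23.65 = 31.67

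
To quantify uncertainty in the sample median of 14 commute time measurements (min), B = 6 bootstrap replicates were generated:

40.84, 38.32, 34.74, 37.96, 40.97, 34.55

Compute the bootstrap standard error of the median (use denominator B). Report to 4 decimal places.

SE* = 2.5644

Bootstrap SE is the standard deviation of the 6 replicate medians.
Mean of replicates: (40.84 + 38.32 + 34.74 + 37.96 + 40.97 + 34.55) / 6 = 227.38000 / 6 = 37.89667
Sum of squared deviations: (+2.94333)² + (+0.42333)² + (−3.15667)² + (+0.06333)² + (+3.07333)² + (−3.34667)² = 39.45653
Variance = 39.45653 / 6 = 6.57609
SE* = √6.57609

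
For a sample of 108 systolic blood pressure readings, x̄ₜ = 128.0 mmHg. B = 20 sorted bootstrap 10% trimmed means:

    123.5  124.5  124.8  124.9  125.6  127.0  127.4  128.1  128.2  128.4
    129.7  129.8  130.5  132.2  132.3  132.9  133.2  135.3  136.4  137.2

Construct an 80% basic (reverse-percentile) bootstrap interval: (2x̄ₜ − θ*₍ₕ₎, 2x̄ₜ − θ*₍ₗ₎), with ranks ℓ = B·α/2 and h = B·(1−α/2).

Percentile endpoints at ranks 2 and 18: θ*₍2₎ = 124.5, θ*₍18₎ = 135.3.
Basic interval reflects these around x̄ₜ:
  lower = 2 × 128.0 − 135.3 = 120.7
  upper = 2 × 128.0 − 124.5 = 131.5

(120.7, 131.5)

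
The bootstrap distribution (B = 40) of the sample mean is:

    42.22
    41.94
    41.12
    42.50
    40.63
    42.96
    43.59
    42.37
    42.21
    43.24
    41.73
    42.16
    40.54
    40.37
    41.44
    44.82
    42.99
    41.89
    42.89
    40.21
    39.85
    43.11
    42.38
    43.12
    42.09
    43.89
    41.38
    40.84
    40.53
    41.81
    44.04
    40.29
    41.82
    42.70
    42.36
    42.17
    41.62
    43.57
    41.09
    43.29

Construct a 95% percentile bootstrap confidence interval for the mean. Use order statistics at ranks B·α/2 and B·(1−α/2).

Sorted replicates: 39.85, 40.21, 40.29, 40.37, 40.53, 40.54, 40.63, 40.84, 41.09, 41.12, 41.38, 41.44, 41.62, 41.73, 41.81, 41.82, 41.89, 41.94, 42.09, 42.16, 42.17, 42.21, 42.22, 42.36, 42.37, 42.38, 42.50, 42.70, 42.89, 42.96, 42.99, 43.11, 43.12, 43.24, 43.29, 43.57, 43.59, 43.89, 44.04, 44.82
α = 0.05; lower rank = 40 × 0.025 = 1; upper rank = 40 × 0.975 = 39.
The 1st smallest replicate is 39.85; the 39th is 44.04.

(39.85, 44.04)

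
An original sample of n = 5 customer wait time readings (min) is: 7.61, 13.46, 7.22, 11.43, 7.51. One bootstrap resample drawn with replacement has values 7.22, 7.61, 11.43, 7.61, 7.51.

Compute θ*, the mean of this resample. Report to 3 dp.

Mean = (7.22 + 7.61 + 11.43 + 7.61 + 7.51) / 5 = 41.380 / 5 = 8.276

θ* = 8.276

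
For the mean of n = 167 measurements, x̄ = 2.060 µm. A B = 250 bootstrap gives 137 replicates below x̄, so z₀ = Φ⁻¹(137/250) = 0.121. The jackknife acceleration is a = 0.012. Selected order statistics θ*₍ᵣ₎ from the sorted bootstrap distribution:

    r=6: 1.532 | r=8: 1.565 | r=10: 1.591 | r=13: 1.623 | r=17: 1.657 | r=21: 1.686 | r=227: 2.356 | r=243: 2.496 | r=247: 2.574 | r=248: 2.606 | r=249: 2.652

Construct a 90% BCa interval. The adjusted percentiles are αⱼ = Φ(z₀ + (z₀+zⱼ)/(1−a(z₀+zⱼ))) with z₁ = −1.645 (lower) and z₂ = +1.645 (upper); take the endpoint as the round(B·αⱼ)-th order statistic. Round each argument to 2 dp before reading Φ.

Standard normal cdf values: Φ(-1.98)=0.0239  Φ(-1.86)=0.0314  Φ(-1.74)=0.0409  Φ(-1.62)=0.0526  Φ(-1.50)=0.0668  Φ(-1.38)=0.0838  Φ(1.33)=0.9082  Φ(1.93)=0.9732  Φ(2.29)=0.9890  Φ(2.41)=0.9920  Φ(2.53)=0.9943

(1.686, 2.496)

Lower: z₀ + z₁ = 0.121 + (-1.645) = -1.524; 1 − a(z₀+z₁) = 1 − (0.012)(-1.524) = 1.0183; argument = 0.121 + (-1.524)/1.0183 = -1.3756 → -1.38.
α₁ = Φ(-1.38) = 0.0838; rank = round(250 × 0.0838) = 21; θ*₍21₎ = 1.686.
Upper: z₀ + z₂ = 1.766; 1 − a(z₀+z₂) = 0.9788; argument = 1.9252 → 1.93; α₂ = 0.9732; rank = 243; θ*₍243₎ = 2.496.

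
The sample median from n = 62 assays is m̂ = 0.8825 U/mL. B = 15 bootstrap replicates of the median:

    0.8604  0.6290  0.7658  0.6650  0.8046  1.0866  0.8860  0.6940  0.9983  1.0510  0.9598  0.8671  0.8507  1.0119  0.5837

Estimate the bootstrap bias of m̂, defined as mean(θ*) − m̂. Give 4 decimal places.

mean(θ*) = (0.8604 + 0.6290 + 0.7658 + 0.6650 + 0.8046 + 1.0866 + 0.8860 + 0.6940 + 0.9983 + 1.0510 + 0.9598 + 0.8671 + 0.8507 + 1.0119 + 0.5837) / 15 = 0.84759
bias = 0.84759 − 0.8825

bias = −0.0349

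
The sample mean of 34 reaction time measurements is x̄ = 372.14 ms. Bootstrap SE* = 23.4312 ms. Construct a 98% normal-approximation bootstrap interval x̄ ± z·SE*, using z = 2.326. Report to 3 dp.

Margin = 2.326 × 23.4312 = 54.5010
Interval: 372.14 ± 54.5010

(317.639, 426.641)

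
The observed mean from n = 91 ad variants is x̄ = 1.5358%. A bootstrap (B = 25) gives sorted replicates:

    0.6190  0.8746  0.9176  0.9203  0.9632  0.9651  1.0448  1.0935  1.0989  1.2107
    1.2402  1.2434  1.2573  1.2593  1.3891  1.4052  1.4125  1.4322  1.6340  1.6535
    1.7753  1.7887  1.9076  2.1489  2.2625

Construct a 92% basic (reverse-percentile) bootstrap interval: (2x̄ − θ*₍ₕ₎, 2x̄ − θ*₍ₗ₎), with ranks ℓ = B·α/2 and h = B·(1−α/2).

(0.9227, 2.4526)

Percentile endpoints at ranks 1 and 24: θ*₍1₎ = 0.6190, θ*₍24₎ = 2.1489.
Basic interval reflects these around x̄:
  lower = 2 × 1.5358 − 2.1489 = 0.9227
  upper = 2 × 1.5358 − 0.6190 = 2.4526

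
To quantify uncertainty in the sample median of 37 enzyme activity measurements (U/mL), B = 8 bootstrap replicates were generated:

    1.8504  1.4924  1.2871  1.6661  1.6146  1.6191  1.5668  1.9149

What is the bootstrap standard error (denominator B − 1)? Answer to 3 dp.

SE* = 0.197

Bootstrap SE is the standard deviation of the 8 replicate medians.
Mean of replicates: (1.8504 + 1.4924 + 1.2871 + 1.6661 + 1.6146 + 1.6191 + 1.5668 + 1.9149) / 8 = 13.01140 / 8 = 1.62643
Sum of squared deviations: (+0.22398)² + (−0.13403)² + (−0.33933)² + (+0.03967)² + (−0.01182)² + (−0.00733)² + (−0.05963)² + (+0.28848)² = 0.27181
Variance = 0.27181 / 7 = 0.03883
SE* = √0.03883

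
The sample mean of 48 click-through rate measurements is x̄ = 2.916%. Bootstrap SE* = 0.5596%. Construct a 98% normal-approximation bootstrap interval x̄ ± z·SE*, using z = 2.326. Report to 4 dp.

(1.6144, 4.2176)

Margin = 2.326 × 0.5596 = 1.30163
Interval: 2.916 ± 1.30163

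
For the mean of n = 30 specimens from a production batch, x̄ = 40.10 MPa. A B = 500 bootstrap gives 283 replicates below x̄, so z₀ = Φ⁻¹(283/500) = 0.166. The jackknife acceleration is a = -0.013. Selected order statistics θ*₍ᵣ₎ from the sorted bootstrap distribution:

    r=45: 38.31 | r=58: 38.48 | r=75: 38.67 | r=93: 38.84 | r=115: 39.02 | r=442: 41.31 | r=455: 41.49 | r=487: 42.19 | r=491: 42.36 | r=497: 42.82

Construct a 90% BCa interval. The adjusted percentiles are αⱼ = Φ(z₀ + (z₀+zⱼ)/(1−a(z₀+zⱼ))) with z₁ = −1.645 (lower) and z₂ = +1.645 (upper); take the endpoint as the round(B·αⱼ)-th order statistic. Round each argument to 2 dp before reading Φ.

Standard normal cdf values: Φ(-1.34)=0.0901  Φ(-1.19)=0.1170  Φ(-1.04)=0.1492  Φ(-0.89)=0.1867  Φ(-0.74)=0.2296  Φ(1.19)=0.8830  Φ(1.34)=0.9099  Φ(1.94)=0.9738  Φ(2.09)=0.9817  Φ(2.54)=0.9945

(38.31, 42.19)

Lower: z₀ + z₁ = 0.166 + (-1.645) = -1.479; 1 − a(z₀+z₁) = 1 − (-0.013)(-1.479) = 0.9808; argument = 0.166 + (-1.479)/0.9808 = -1.3420 → -1.34.
α₁ = Φ(-1.34) = 0.0901; rank = round(500 × 0.0901) = 45; θ*₍45₎ = 38.31.
Upper: z₀ + z₂ = 1.811; 1 − a(z₀+z₂) = 1.0235; argument = 1.9353 → 1.94; α₂ = 0.9738; rank = 487; θ*₍487₎ = 42.19.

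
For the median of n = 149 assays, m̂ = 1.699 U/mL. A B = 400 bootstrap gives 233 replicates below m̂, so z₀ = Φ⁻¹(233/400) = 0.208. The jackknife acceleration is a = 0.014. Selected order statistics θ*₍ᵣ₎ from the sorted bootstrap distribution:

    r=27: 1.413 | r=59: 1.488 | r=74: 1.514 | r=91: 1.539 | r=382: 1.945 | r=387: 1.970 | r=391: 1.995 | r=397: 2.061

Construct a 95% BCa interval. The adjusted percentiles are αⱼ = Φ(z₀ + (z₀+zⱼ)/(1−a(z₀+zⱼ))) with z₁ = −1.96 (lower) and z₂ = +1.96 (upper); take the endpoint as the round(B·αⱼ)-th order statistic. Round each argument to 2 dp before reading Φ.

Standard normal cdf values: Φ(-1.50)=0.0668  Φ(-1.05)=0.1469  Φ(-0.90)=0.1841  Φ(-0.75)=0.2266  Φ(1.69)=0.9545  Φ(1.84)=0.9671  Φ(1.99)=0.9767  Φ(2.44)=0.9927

(1.413, 2.061)

Lower: z₀ + z₁ = 0.208 + (-1.960) = -1.752; 1 − a(z₀+z₁) = 1 − (0.014)(-1.752) = 1.0245; argument = 0.208 + (-1.752)/1.0245 = -1.5021 → -1.50.
α₁ = Φ(-1.50) = 0.0668; rank = round(400 × 0.0668) = 27; θ*₍27₎ = 1.413.
Upper: z₀ + z₂ = 2.168; 1 − a(z₀+z₂) = 0.9696; argument = 2.4439 → 2.44; α₂ = 0.9927; rank = 397; θ*₍397₎ = 2.061.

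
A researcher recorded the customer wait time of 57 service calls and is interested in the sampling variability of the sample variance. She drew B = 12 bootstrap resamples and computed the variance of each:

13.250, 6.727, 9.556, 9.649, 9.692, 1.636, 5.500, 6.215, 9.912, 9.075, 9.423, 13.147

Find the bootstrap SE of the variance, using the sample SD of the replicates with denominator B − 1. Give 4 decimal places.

SE* = 3.2390

Bootstrap SE is the standard deviation of the 12 replicate variances.
Mean of replicates: (13.250 + 6.727 + 9.556 + 9.649 + 9.692 + 1.636 + 5.500 + 6.215 + 9.912 + 9.075 + 9.423 + 13.147) / 12 = 103.78200 / 12 = 8.64850
Sum of squared deviations: (+4.60150)² + (−1.92150)² + (+0.90750)² + (+1.00050)² + (+1.04350)² + (−7.01250)² + (−3.14850)² + (−2.43350)² + (+1.26350)² + (+0.42650)² + (+0.77450)² + (+4.49850)² = 115.40423
Variance = 115.40423 / 11 = 10.49129
SE* = √10.49129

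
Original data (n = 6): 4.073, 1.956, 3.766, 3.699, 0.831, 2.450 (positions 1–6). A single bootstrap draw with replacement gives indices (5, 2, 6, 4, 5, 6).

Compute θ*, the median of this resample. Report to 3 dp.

θ* = 2.203

Resample values: 0.831, 1.956, 2.450, 3.699, 0.831, 2.450.
Sorted: 0.831, 0.831, 1.956, 2.450, 2.450, 3.699
Median = average of the two middle values = 2.203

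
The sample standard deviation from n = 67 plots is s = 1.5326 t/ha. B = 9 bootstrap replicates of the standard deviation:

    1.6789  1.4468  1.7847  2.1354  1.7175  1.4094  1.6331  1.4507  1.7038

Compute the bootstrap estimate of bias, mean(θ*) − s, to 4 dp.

mean(θ*) = (1.6789 + 1.4468 + 1.7847 + 2.1354 + 1.7175 + 1.4094 + 1.6331 + 1.4507 + 1.7038) / 9 = 1.66226
bias = 1.66226 − 1.5326

bias = +0.1297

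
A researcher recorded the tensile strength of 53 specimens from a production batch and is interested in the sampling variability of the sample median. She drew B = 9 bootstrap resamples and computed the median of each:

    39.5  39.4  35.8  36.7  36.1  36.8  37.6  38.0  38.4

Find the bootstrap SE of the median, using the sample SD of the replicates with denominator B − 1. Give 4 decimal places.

SE* = 1.3504

Bootstrap SE is the standard deviation of the 9 replicate medians.
Mean of replicates: (39.5 + 39.4 + 35.8 + 36.7 + 36.1 + 36.8 + 37.6 + 38.0 + 38.4) / 9 = 338.30000 / 9 = 37.58889
Sum of squared deviations: (+1.91111)² + (+1.81111)² + (−1.78889)² + (−0.88889)² + (−1.48889)² + (−0.78889)² + (+0.01111)² + (+0.41111)² + (+0.81111)² = 14.58889
Variance = 14.58889 / 8 = 1.82361
SE* = √1.82361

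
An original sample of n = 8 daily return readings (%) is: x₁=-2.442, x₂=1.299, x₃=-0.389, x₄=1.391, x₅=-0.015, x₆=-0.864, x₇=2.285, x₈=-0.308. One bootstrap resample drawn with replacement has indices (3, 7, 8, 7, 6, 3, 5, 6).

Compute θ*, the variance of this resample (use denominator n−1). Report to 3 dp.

θ* = 1.708

Resample values: -0.389, 2.285, -0.308, 2.285, -0.864, -0.389, -0.015, -0.864.
Mean = 0.2176; sum of squared deviations = 11.9543
s² = 11.9543 / 7 = 1.7078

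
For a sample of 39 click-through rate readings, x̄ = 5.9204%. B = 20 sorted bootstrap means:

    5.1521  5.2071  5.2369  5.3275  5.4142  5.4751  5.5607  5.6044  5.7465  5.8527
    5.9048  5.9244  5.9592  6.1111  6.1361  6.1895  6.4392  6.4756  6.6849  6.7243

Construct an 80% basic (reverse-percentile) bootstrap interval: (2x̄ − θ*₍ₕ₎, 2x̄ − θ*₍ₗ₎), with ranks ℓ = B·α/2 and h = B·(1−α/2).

Percentile endpoints at ranks 2 and 18: θ*₍2₎ = 5.2071, θ*₍18₎ = 6.4756.
Basic interval reflects these around x̄:
  lower = 2 × 5.9204 − 6.4756 = 5.3652
  upper = 2 × 5.9204 − 5.2071 = 6.6337

(5.3652, 6.6337)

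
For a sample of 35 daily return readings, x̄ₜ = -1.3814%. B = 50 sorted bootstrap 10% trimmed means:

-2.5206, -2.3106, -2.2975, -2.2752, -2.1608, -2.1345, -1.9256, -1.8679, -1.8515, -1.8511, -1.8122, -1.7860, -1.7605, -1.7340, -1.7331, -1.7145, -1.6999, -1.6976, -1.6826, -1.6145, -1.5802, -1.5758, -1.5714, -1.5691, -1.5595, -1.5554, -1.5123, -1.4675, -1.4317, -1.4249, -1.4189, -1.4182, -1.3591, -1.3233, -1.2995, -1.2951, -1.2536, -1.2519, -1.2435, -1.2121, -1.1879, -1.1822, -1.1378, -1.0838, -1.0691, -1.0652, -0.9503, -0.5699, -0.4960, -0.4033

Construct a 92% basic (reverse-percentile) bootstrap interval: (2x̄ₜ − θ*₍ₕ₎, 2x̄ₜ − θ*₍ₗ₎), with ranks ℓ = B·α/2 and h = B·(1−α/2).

(-2.1929, -0.4522)

Percentile endpoints at ranks 2 and 48: θ*₍2₎ = -2.3106, θ*₍48₎ = -0.5699.
Basic interval reflects these around x̄ₜ:
  lower = 2 × -1.3814 − -0.5699 = -2.1929
  upper = 2 × -1.3814 − -2.3106 = -0.4522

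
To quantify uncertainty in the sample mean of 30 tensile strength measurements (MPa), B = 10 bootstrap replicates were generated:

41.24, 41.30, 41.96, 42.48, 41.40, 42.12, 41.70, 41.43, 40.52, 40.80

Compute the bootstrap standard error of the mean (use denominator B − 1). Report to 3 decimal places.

SE* = 0.593

Bootstrap SE is the standard deviation of the 10 replicate means.
Mean of replicates: (41.24 + 41.30 + 41.96 + 42.48 + 41.40 + 42.12 + 41.70 + 41.43 + 40.52 + 40.80) / 10 = 414.9500 / 10 = 41.4950
Sum of squared deviations: (−0.2550)² + (−0.1950)² + (+0.4650)² + (+0.9850)² + (−0.0950)² + (+0.6250)² + (+0.2050)² + (−0.0650)² + (−0.9750)² + (−0.6950)² = 3.1690
Variance = 3.1690 / 9 = 0.3521
SE* = √0.3521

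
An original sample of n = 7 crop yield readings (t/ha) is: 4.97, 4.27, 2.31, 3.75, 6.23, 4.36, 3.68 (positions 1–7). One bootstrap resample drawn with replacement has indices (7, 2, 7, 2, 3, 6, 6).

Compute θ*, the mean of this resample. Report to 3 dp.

Resample values: 3.68, 4.27, 3.68, 4.27, 2.31, 4.36, 4.36.
Mean = (3.68 + 4.27 + 3.68 + 4.27 + 2.31 + 4.36 + 4.36) / 7 = 26.930 / 7 = 3.847

θ* = 3.847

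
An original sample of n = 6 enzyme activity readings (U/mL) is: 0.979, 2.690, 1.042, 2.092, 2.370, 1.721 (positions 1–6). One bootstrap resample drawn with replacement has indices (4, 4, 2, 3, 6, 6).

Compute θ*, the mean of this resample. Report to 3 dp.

θ* = 1.893

Resample values: 2.092, 2.092, 2.690, 1.042, 1.721, 1.721.
Mean = (2.092 + 2.092 + 2.690 + 1.042 + 1.721 + 1.721) / 6 = 11.3580 / 6 = 1.893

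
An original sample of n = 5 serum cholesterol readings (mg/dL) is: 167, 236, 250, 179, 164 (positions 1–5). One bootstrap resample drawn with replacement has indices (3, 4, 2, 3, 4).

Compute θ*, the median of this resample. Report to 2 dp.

Resample values: 250, 179, 236, 250, 179.
Sorted: 179, 179, 236, 250, 250
Median = middle value = 236.00

θ* = 236.00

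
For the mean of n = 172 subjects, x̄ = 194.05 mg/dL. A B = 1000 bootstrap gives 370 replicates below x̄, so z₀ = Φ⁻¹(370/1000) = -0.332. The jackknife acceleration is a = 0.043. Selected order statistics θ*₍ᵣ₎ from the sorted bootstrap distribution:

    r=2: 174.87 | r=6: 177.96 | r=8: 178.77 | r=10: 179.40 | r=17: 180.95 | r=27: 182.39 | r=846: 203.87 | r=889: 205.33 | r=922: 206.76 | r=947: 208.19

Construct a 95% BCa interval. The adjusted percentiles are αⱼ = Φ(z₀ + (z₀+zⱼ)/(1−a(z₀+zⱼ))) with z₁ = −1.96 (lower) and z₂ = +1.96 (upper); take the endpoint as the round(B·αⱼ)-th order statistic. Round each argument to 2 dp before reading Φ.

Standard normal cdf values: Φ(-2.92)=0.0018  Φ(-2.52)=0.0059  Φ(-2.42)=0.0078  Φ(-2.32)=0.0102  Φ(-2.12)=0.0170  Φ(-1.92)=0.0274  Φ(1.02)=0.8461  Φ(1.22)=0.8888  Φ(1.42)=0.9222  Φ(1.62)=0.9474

(178.77, 206.76)

Lower: z₀ + z₁ = -0.332 + (-1.960) = -2.292; 1 − a(z₀+z₁) = 1 − (0.043)(-2.292) = 1.0986; argument = -0.332 + (-2.292)/1.0986 = -2.4184 → -2.42.
α₁ = Φ(-2.42) = 0.0078; rank = round(1000 × 0.0078) = 8; θ*₍8₎ = 178.77.
Upper: z₀ + z₂ = 1.628; 1 − a(z₀+z₂) = 0.9300; argument = 1.4185 → 1.42; α₂ = 0.9222; rank = 922; θ*₍922₎ = 206.76.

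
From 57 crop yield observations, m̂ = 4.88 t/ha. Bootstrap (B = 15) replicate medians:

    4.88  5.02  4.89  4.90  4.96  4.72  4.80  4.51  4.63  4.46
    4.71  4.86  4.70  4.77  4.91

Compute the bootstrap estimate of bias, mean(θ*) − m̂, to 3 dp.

mean(θ*) = (4.88 + 5.02 + 4.89 + 4.90 + 4.96 + 4.72 + 4.80 + 4.51 + 4.63 + 4.46 + 4.71 + 4.86 + 4.70 + 4.77 + 4.91) / 15 = 4.7813
bias = 4.7813 − 4.88

bias = −0.099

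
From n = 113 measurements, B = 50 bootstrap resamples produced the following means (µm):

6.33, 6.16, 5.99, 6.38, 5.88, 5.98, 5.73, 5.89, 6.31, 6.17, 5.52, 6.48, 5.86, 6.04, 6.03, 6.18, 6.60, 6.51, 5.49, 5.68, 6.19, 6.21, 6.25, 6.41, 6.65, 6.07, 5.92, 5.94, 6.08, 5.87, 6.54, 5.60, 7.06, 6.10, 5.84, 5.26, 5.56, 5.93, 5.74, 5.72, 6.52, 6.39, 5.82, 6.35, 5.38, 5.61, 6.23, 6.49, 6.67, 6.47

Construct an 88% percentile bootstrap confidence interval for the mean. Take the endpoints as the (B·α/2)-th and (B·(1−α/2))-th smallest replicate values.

(5.49, 6.60)

Sorted replicates: 5.26, 5.38, 5.49, 5.52, 5.56, 5.60, 5.61, 5.68, 5.72, 5.73, 5.74, 5.82, 5.84, 5.86, 5.87, 5.88, 5.89, 5.92, 5.93, 5.94, 5.98, 5.99, 6.03, 6.04, 6.07, 6.08, 6.10, 6.16, 6.17, 6.18, 6.19, 6.21, 6.23, 6.25, 6.31, 6.33, 6.35, 6.38, 6.39, 6.41, 6.47, 6.48, 6.49, 6.51, 6.52, 6.54, 6.60, 6.65, 6.67, 7.06
α = 0.12; lower rank = 50 × 0.060 = 3; upper rank = 50 × 0.940 = 47.
The 3rd smallest replicate is 5.49; the 47th is 6.60.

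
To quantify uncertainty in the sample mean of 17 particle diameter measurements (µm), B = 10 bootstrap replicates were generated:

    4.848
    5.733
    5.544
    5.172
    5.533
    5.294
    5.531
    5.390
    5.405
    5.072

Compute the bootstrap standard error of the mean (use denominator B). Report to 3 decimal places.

SE* = 0.249

Bootstrap SE is the standard deviation of the 10 replicate means.
Mean of replicates: (4.848 + 5.733 + 5.544 + 5.172 + 5.533 + 5.294 + 5.531 + 5.390 + 5.405 + 5.072) / 10 = 53.5220 / 10 = 5.3522
Sum of squared deviations: (−0.5042)² + (+0.3808)² + (+0.1918)² + (−0.1802)² + (+0.1808)² + (−0.0582)² + (+0.1788)² + (+0.0378)² + (+0.0528)² + (−0.2802)² = 0.6193
Variance = 0.6193 / 10 = 0.0619
SE* = √0.0619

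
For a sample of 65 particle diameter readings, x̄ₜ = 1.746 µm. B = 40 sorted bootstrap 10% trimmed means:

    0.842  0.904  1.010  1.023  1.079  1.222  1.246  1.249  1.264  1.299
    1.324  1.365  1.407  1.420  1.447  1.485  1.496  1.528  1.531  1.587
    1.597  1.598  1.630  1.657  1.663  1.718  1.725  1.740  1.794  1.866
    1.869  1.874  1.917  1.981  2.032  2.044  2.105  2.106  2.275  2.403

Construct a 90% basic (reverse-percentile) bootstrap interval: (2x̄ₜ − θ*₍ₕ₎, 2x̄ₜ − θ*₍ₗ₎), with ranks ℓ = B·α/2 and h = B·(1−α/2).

(1.386, 2.588)

Percentile endpoints at ranks 2 and 38: θ*₍2₎ = 0.904, θ*₍38₎ = 2.106.
Basic interval reflects these around x̄ₜ:
  lower = 2 × 1.746 − 2.106 = 1.386
  upper = 2 × 1.746 − 0.904 = 2.588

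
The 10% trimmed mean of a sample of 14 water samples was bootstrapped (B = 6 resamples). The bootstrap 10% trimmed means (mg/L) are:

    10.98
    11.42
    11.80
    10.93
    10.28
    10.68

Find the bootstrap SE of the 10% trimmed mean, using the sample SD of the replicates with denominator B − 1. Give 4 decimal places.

Bootstrap SE is the standard deviation of the 6 replicate 10% trimmed means.
Mean of replicates: (10.98 + 11.42 + 11.80 + 10.93 + 10.28 + 10.68) / 6 = 66.09000 / 6 = 11.01500
Sum of squared deviations: (−0.03500)² + (+0.40500)² + (+0.78500)² + (−0.08500)² + (−0.73500)² + (−0.33500)² = 1.44115
Variance = 1.44115 / 5 = 0.28823
SE* = √0.28823

SE* = 0.5369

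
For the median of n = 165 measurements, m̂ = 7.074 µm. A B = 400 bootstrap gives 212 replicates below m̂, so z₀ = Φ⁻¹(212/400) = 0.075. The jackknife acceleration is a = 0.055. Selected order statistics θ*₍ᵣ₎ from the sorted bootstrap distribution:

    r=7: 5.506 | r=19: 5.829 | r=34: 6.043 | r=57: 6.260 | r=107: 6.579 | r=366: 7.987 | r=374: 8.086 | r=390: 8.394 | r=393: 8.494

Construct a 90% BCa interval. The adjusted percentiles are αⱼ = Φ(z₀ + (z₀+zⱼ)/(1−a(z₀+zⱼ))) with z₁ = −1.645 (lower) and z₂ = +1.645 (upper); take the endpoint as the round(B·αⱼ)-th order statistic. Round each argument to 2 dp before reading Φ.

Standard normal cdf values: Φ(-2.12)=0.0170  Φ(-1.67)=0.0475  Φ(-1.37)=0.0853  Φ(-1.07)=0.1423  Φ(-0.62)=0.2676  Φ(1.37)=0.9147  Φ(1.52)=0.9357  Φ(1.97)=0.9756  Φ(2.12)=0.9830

Lower: z₀ + z₁ = 0.075 + (-1.645) = -1.570; 1 − a(z₀+z₁) = 1 − (0.055)(-1.570) = 1.0863; argument = 0.075 + (-1.570)/1.0863 = -1.3702 → -1.37.
α₁ = Φ(-1.37) = 0.0853; rank = round(400 × 0.0853) = 34; θ*₍34₎ = 6.043.
Upper: z₀ + z₂ = 1.720; 1 − a(z₀+z₂) = 0.9054; argument = 1.9747 → 1.97; α₂ = 0.9756; rank = 390; θ*₍390₎ = 8.394.

(6.043, 8.394)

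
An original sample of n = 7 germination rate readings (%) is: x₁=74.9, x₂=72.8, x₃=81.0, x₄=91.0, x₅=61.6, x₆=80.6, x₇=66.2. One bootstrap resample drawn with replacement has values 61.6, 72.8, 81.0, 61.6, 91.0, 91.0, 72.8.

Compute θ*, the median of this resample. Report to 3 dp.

θ* = 72.800

Sorted: 61.6, 61.6, 72.8, 72.8, 81.0, 91.0, 91.0
Median = middle value = 72.800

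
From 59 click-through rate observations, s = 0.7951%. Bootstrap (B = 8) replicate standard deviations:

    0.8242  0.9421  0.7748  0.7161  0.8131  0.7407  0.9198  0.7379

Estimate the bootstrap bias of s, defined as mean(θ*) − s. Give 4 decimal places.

bias = +0.0135

mean(θ*) = (0.8242 + 0.9421 + 0.7748 + 0.7161 + 0.8131 + 0.7407 + 0.9198 + 0.7379) / 8 = 0.80859
bias = 0.80859 − 0.7951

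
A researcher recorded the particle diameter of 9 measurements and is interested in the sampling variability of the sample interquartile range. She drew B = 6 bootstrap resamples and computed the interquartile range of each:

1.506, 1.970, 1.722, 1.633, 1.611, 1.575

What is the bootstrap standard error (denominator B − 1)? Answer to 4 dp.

Bootstrap SE is the standard deviation of the 6 replicate interquartile ranges.
Mean of replicates: (1.506 + 1.970 + 1.722 + 1.633 + 1.611 + 1.575) / 6 = 10.01700 / 6 = 1.66950
Sum of squared deviations: (−0.16350)² + (+0.30050)² + (+0.05250)² + (−0.03650)² + (−0.05850)² + (−0.09450)² = 0.13347
Variance = 0.13347 / 5 = 0.02669
SE* = √0.02669

SE* = 0.1634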